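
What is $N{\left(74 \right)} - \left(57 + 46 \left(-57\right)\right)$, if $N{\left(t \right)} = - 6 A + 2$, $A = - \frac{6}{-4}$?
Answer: $2558$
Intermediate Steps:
$A = \frac{3}{2}$ ($A = \left(-6\right) \left(- \frac{1}{4}\right) = \frac{3}{2} \approx 1.5$)
$N{\left(t \right)} = -7$ ($N{\left(t \right)} = \left(-6\right) \frac{3}{2} + 2 = -9 + 2 = -7$)
$N{\left(74 \right)} - \left(57 + 46 \left(-57\right)\right) = -7 - \left(57 + 46 \left(-57\right)\right) = -7 - \left(57 - 2622\right) = -7 - -2565 = -7 + 2565 = 2558$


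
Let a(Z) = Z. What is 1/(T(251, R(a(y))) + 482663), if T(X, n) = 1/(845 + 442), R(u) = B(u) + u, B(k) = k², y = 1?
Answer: 1287/621187282 ≈ 2.0718e-6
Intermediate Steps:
R(u) = u + u² (R(u) = u² + u = u + u²)
T(X, n) = 1/1287
1/(T(251, R(a(y))) + 482663) = 1/(1/1287 + 482663) = 1/(621187282/1287) = 1287/621187282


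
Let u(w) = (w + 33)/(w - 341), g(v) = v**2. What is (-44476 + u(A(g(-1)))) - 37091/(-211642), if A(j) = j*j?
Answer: -811463247/18245 ≈ -44476.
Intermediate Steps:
A(j) = j**2
u(w) = (33 + w)/(-341 + w)
(-44476 + u(A(g(-1)))) - 37091/(-211642) = (-44476 + (33 + ((-1)**2)**2)/(-341 + ((-1)**2)**2)) - 37091/(-211642) = (-44476 + (33 + 1**2)/(-341 + 1**2)) - 37091*(-1/211642) = (-44476 + (33 + 1)/(-341 + 1)) + 1279/7298 = (-44476 + 34/(-340)) + 1279/7298 = (-44476 - 1/340*34) + 1279/7298 = (-44476 - 1/10) + 1279/7298 = -444761/10 + 1279/7298 = -811463247/18245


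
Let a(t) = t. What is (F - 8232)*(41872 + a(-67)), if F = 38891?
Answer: 1281699495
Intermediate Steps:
(F - 8232)*(41872 + a(-67)) = (38891 - 8232)*(41872 - 67) = 30659*41805 = 1281699495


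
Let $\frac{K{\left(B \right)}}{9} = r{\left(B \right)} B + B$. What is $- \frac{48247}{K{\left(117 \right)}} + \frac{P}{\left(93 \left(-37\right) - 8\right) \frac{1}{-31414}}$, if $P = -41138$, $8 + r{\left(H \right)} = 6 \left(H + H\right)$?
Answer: $- \frac{1901039884250315}{5073620409} \approx -3.7469 \cdot 10^{5}$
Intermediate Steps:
$r{\left(H \right)} = -8 + 12 H$ ($r{\left(H \right)} = -8 + 6 \left(H + H\right) = -8 + 6 \cdot 2 H = -8 + 12 H$)
$K{\left(B \right)} = 9 B + 9 B \left(-8 + 12 B\right)$ ($K{\left(B \right)} = 9 \left(\left(-8 + 12 B\right) B + B\right) = 9 \left(B \left(-8 + 12 B\right) + B\right) = 9 \left(B + B \left(-8 + 12 B\right)\right) = 9 B + 9 B \left(-8 + 12 B\right)$)
$- \frac{48247}{K{\left(117 \right)}} + \frac{P}{\left(93 \left(-37\right) - 8\right) \frac{1}{-31414}} = - \frac{48247}{9 \cdot 117 \left(-7 + 12 \cdot 117\right)} - \frac{41138}{\left(93 \left(-37\right) - 8\right) \frac{1}{-31414}} = - \frac{48247}{9 \cdot 117 \left(-7 + 1404\right)} - \frac{41138}{\left(-3441 - 8\right) \left(- \frac{1}{31414}\right)} = - \frac{48247}{9 \cdot 117 \cdot 1397} - \frac{41138}{\left(-3449\right) \left(- \frac{1}{31414}\right)} = - \frac{48247}{1471041} - \frac{41138}{\frac{3449}{31414}} = \left(-48247\right) \frac{1}{1471041} - \frac{1292309132}{3449} = - \frac{48247}{1471041} - \frac{1292309132}{3449} = - \frac{1901039884250315}{5073620409}$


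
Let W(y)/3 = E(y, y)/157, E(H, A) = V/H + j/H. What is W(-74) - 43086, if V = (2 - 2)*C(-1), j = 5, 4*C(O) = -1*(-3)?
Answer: -500573163/11618 ≈ -43086.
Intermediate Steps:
C(O) = ¾ (C(O) = (-1*(-3))/4 = (¼)*3 = ¾)
V = 0 (V = (2 - 2)*(¾) = 0*(¾) = 0)
E(H, A) = 5/H (E(H, A) = 0/H + 5/H = 0 + 5/H = 5/H)
W(y) = 15/(157*y) (W(y) = 3*((5/y)/157) = 3*((5/y)*(1/157)) = 3*(5/(157*y)) = 15/(157*y))
W(-74) - 43086 = (15/157)/(-74) - 43086 = (15/157)*(-1/74) - 43086 = -15/11618 - 43086 = -500573163/11618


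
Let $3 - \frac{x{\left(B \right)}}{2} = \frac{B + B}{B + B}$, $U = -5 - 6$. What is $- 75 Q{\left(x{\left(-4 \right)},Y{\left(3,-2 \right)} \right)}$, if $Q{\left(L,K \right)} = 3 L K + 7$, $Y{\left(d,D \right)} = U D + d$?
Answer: $-23025$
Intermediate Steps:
$U = -11$ ($U = -5 - 6 = -11$)
$x{\left(B \right)} = 4$ ($x{\left(B \right)} = 6 - 2 \frac{B + B}{B + B} = 6 - 2 \frac{2 B}{2 B} = 6 - 2 \cdot 2 B \frac{1}{2 B} = 6 - 2 = 4$)
$Y{\left(d,D \right)} = d - 11 D$ ($Y{\left(d,D \right)} = - 11 D + d = d - 11 D$)
$Q{\left(L,K \right)} = 7 + 3 K L$ ($Q{\left(L,K \right)} = 3 K L + 7 = 7 + 3 K L$)
$- 75 Q{\left(x{\left(-4 \right)},Y{\left(3,-2 \right)} \right)} = - 75 \left(7 + 3 \left(3 - -22\right) 4\right) = - 75 \left(7 + 3 \left(3 + 22\right) 4\right) = - 75 \left(7 + 3 \cdot 25 \cdot 4\right) = - 75 \left(7 + 300\right) = \left(-75\right) 307 = -23025$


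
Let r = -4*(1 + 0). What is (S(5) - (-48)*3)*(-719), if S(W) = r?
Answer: -100660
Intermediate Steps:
r = -4 (r = -4*1 = -4)
S(W) = -4
(S(5) - (-48)*3)*(-719) = (-4 - (-48)*3)*(-719) = (-4 - 12*(-12))*(-719) = (-4 + 144)*(-719) = 140*(-719) = -100660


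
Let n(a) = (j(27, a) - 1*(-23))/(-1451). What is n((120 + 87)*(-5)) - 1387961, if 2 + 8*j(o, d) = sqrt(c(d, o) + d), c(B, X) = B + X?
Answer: -8055725735/5804 - 3*I*sqrt(227)/11608 ≈ -1.388e+6 - 0.0038938*I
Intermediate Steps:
j(o, d) = -1/4 + sqrt(o + 2*d)/8 (j(o, d) = -1/4 + sqrt((d + o) + d)/8 = -1/4 + sqrt(o + 2*d)/8)
n(a) = -91/5804 - sqrt(27 + 2*a)/11608 (n(a) = ((-1/4 + sqrt(27 + 2*a)/8) - 1*(-23))/(-1451) = ((-1/4 + sqrt(27 + 2*a)/8) + 23)*(-1/1451) = (91/4 + sqrt(27 + 2*a)/8)*(-1/1451) = -91/5804 - sqrt(27 + 2*a)/11608)
n((120 + 87)*(-5)) - 1387961 = (-91/5804 - sqrt(27 + 2*((120 + 87)*(-5)))/11608) - 1387961 = (-91/5804 - sqrt(27 + 2*(207*(-5)))/11608) - 1387961 = (-91/5804 - sqrt(27 + 2*(-1035))/11608) - 1387961 = (-91/5804 - sqrt(27 - 2070)/11608) - 1387961 = (-91/5804 - 3*I*sqrt(227)/11608) - 1387961 = -8055725735/5804 - 3*I*sqrt(227)/11608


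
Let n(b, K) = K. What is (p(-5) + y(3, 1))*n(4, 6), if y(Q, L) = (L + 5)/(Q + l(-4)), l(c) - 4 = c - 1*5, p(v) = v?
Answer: -48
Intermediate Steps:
l(c) = -1 + c (l(c) = 4 + (c - 1*5) = 4 + (c - 5) = 4 + (-5 + c) = -1 + c)
y(Q, L) = (5 + L)/(-5 + Q) (y(Q, L) = (L + 5)/(Q + (-1 - 4)) = (5 + L)/(Q - 5) = (5 + L)/(-5 + Q))
(p(-5) + y(3, 1))*n(4, 6) = (-5 + (5 + 1)/(-5 + 3))*6 = (-5 + 6/(-2))*6 = (-5 - ½*6)*6 = (-5 - 3)*6 = -8*6 = -48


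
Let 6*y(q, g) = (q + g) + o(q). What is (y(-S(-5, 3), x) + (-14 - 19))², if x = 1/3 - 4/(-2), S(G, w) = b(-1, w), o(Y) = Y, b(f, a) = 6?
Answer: 388129/324 ≈ 1197.9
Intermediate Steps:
S(G, w) = 6
x = 7/3 (x = 1*(⅓) - 4*(-½) = ⅓ + 2 = 7/3 ≈ 2.3333)
y(q, g) = q/3 + g/6 (y(q, g) = ((q + g) + q)/6 = ((g + q) + q)/6 = (g + 2*q)/6 = q/3 + g/6)
(y(-S(-5, 3), x) + (-14 - 19))² = (((-1*6)/3 + (⅙)*(7/3)) + (-14 - 19))² = (((⅓)*(-6) + 7/18) - 33)² = ((-2 + 7/18) - 33)² = (-29/18 - 33)² = (-623/18)² = 388129/324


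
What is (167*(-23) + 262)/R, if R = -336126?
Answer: 1193/112042 ≈ 0.010648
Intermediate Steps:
(167*(-23) + 262)/R = (167*(-23) + 262)/(-336126) = (-3841 + 262)*(-1/336126) = -3579*(-1/336126) = 1193/112042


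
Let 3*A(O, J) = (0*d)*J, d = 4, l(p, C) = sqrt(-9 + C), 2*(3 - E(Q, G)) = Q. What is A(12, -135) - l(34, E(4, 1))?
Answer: -2*I*sqrt(2) ≈ -2.8284*I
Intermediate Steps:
E(Q, G) = 3 - Q/2
A(O, J) = 0 (A(O, J) = ((0*4)*J)/3 = (0*J)/3 = (1/3)*0 = 0)
A(12, -135) - l(34, E(4, 1)) = 0 - sqrt(-9 + (3 - 1/2*4)) = 0 - sqrt(-9 + (3 - 2)) = 0 - sqrt(-9 + 1) = 0 - sqrt(-8) = 0 - 2*I*sqrt(2) = -2*I*sqrt(2)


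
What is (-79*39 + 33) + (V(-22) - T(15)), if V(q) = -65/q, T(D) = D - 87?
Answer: -65407/22 ≈ -2973.0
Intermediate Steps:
T(D) = -87 + D
(-79*39 + 33) + (V(-22) - T(15)) = (-79*39 + 33) + (-65/(-22) - (-87 + 15)) = (-3081 + 33) + (-65*(-1/22) - 1*(-72)) = -3048 + (65/22 + 72) = -3048 + 1649/22 = -65407/22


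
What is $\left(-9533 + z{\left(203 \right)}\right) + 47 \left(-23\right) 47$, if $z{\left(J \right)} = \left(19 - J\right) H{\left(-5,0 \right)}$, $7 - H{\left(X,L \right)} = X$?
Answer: $-62548$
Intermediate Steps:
$H{\left(X,L \right)} = 7 - X$
$z{\left(J \right)} = 228 - 12 J$ ($z{\left(J \right)} = \left(19 - J\right) \left(7 - -5\right) = \left(19 - J\right) \left(7 + 5\right) = \left(19 - J\right) 12 = 228 - 12 J$)
$\left(-9533 + z{\left(203 \right)}\right) + 47 \left(-23\right) 47 = \left(-9533 + \left(228 - 2436\right)\right) + 47 \left(-23\right) 47 = \left(-9533 + \left(228 - 2436\right)\right) - 50807 = \left(-9533 - 2208\right) - 50807 = -11741 - 50807 = -62548$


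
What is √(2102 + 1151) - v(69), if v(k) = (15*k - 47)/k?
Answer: -988/69 + √3253 ≈ 42.716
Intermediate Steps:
v(k) = (-47 + 15*k)/k
√(2102 + 1151) - v(69) = √(2102 + 1151) - (15 - 47/69) = √3253 - (15 - 47*1/69) = √3253 - (15 - 47/69) = √3253 - 1*988/69 = √3253 - 988/69 = -988/69 + √3253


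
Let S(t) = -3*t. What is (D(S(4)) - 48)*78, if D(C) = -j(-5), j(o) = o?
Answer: -3354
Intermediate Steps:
D(C) = 5 (D(C) = -1*(-5) = 5)
(D(S(4)) - 48)*78 = (5 - 48)*78 = -43*78 = -3354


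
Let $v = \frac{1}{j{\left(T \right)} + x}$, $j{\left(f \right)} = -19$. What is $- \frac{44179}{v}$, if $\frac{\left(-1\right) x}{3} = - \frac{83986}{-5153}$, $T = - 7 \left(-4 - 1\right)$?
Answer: $\frac{15456685835}{5153} \approx 2.9996 \cdot 10^{6}$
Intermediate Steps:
$T = 35$ ($T = \left(-7\right) \left(-5\right) = 35$)
$x = - \frac{251958}{5153}$ ($x = - 3 \left(- \frac{83986}{-5153}\right) = - 3 \left(\left(-83986\right) \left(- \frac{1}{5153}\right)\right) = \left(-3\right) \frac{83986}{5153} = - \frac{251958}{5153} \approx -48.895$)
$v = - \frac{5153}{349865}$ ($v = \frac{1}{-19 - \frac{251958}{5153}} = \frac{1}{- \frac{349865}{5153}} = - \frac{5153}{349865} \approx -0.014729$)
$- \frac{44179}{v} = - \frac{44179}{- \frac{5153}{349865}} = \left(-44179\right) \left(- \frac{349865}{5153}\right) = \frac{15456685835}{5153}$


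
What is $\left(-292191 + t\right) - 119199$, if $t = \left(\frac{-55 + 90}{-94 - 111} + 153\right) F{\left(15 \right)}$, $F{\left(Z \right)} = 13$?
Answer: $- \frac{16785532}{41} \approx -4.094 \cdot 10^{5}$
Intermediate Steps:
$t = \frac{81458}{41}$ ($t = \left(\frac{-55 + 90}{-94 - 111} + 153\right) 13 = \left(\frac{35}{-205} + 153\right) 13 = \left(35 \left(- \frac{1}{205}\right) + 153\right) 13 = \left(- \frac{7}{41} + 153\right) 13 = \frac{6266}{41} \cdot 13 = \frac{81458}{41} \approx 1986.8$)
$\left(-292191 + t\right) - 119199 = \left(-292191 + \frac{81458}{41}\right) - 119199 = - \frac{11898373}{41} - 119199 = - \frac{16785532}{41}$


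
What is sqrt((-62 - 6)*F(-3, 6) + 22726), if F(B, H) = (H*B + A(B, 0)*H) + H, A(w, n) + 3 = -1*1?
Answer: sqrt(25174) ≈ 158.66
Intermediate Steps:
A(w, n) = -4 (A(w, n) = -3 - 1*1 = -3 - 1 = -4)
F(B, H) = -3*H + B*H (F(B, H) = (H*B - 4*H) + H = (B*H - 4*H) + H = (-4*H + B*H) + H = -3*H + B*H)
sqrt((-62 - 6)*F(-3, 6) + 22726) = sqrt((-62 - 6)*(6*(-3 - 3)) + 22726) = sqrt(-408*(-6) + 22726) = sqrt(-68*(-36) + 22726) = sqrt(2448 + 22726) = sqrt(25174)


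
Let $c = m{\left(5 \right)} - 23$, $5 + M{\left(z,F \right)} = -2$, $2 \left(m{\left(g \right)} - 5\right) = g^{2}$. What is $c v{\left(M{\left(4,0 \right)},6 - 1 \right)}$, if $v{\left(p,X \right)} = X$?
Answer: $- \frac{55}{2} \approx -27.5$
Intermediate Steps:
$m{\left(g \right)} = 5 + \frac{g^{2}}{2}$
$M{\left(z,F \right)} = -7$ ($M{\left(z,F \right)} = -5 - 2 = -7$)
$c = - \frac{11}{2}$ ($c = \left(5 + \frac{5^{2}}{2}\right) - 23 = \left(5 + \frac{1}{2} \cdot 25\right) - 23 = \left(5 + \frac{25}{2}\right) - 23 = \frac{35}{2} - 23 = - \frac{11}{2} \approx -5.5$)
$c v{\left(M{\left(4,0 \right)},6 - 1 \right)} = - \frac{11 \left(6 - 1\right)}{2} = \left(- \frac{11}{2}\right) 5 = - \frac{55}{2}$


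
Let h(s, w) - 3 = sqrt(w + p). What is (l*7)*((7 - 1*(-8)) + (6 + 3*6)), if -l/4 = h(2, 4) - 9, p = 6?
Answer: 6552 - 1092*sqrt(10) ≈ 3098.8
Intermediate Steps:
h(s, w) = 3 + sqrt(6 + w) (h(s, w) = 3 + sqrt(w + 6) = 3 + sqrt(6 + w))
l = 24 - 4*sqrt(10) (l = -4*((3 + sqrt(6 + 4)) - 9) = -4*((3 + sqrt(10)) - 9) = -4*(-6 + sqrt(10)) = 24 - 4*sqrt(10) ≈ 11.351)
(l*7)*((7 - 1*(-8)) + (6 + 3*6)) = ((24 - 4*sqrt(10))*7)*((7 - 1*(-8)) + (6 + 3*6)) = (168 - 28*sqrt(10))*((7 + 8) + (6 + 18)) = (168 - 28*sqrt(10))*(15 + 24) = (168 - 28*sqrt(10))*39 = 6552 - 1092*sqrt(10)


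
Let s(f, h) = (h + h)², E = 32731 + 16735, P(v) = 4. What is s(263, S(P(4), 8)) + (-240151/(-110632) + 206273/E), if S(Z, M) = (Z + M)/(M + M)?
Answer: 23506439777/2736261256 ≈ 8.5907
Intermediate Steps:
S(Z, M) = (M + Z)/(2*M) (S(Z, M) = (M + Z)/((2*M)) = (M + Z)*(1/(2*M)) = (M + Z)/(2*M))
E = 49466
s(f, h) = 4*h² (s(f, h) = (2*h)² = 4*h²)
s(263, S(P(4), 8)) + (-240151/(-110632) + 206273/E) = 4*((½)*(8 + 4)/8)² + (-240151/(-110632) + 206273/49466) = 4*((½)*(⅛)*12)² + (-240151*(-1/110632) + 206273*(1/49466)) = 4*(¾)² + (240151/110632 + 206273/49466) = 4*(9/16) + 17349851951/2736261256 = 9/4 + 17349851951/2736261256 = 23506439777/2736261256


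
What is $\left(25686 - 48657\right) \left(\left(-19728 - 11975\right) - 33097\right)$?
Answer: $1488520800$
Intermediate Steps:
$\left(25686 - 48657\right) \left(\left(-19728 - 11975\right) - 33097\right) = - 22971 \left(\left(-19728 - 11975\right) - 33097\right) = - 22971 \left(-31703 - 33097\right) = \left(-22971\right) \left(-64800\right) = 1488520800$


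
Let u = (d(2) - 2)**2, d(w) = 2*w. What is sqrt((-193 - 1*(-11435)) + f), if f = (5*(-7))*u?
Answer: sqrt(11102) ≈ 105.37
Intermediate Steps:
u = 4 (u = (2*2 - 2)**2 = (4 - 2)**2 = 2**2 = 4)
f = -140 (f = (5*(-7))*4 = -35*4 = -140)
sqrt((-193 - 1*(-11435)) + f) = sqrt((-193 - 1*(-11435)) - 140) = sqrt((-193 + 11435) - 140) = sqrt(11242 - 140) = sqrt(11102)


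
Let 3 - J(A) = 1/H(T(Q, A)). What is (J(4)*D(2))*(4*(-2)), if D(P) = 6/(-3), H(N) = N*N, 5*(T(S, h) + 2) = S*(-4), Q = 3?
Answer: 5708/121 ≈ 47.174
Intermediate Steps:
T(S, h) = -2 - 4*S/5 (T(S, h) = -2 + (S*(-4))/5 = -2 + (-4*S)/5 = -2 - 4*S/5)
H(N) = N**2
D(P) = -2 (D(P) = 6*(-1/3) = -2)
J(A) = 1427/484 (J(A) = 3 - 1/((-2 - 4/5*3)**2) = 3 - 1/((-2 - 12/5)**2) = 3 - 1/((-22/5)**2) = 3 - 1/484/25 = 3 - 1*25/484 = 3 - 25/484 = 1427/484)
(J(4)*D(2))*(4*(-2)) = ((1427/484)*(-2))*(4*(-2)) = -1427/242*(-8) = 5708/121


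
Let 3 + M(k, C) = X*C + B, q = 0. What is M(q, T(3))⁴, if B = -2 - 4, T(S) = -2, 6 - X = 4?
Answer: 28561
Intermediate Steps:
X = 2 (X = 6 - 1*4 = 6 - 4 = 2)
B = -6
M(k, C) = -9 + 2*C (M(k, C) = -3 + (2*C - 6) = -3 + (-6 + 2*C) = -9 + 2*C)
M(q, T(3))⁴ = (-9 + 2*(-2))⁴ = (-9 - 4)⁴ = (-13)⁴ = 28561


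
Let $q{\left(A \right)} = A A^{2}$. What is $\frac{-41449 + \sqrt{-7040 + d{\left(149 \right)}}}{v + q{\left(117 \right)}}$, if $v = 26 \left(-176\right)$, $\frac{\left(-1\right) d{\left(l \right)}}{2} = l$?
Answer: $- \frac{41449}{1597037} + \frac{i \sqrt{7338}}{1597037} \approx -0.025954 + 5.3638 \cdot 10^{-5} i$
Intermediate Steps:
$d{\left(l \right)} = - 2 l$
$q{\left(A \right)} = A^{3}$
$v = -4576$
$\frac{-41449 + \sqrt{-7040 + d{\left(149 \right)}}}{v + q{\left(117 \right)}} = \frac{-41449 + \sqrt{-7040 - 298}}{-4576 + 117^{3}} = \frac{-41449 + \sqrt{-7040 - 298}}{-4576 + 1601613} = \frac{-41449 + \sqrt{-7338}}{1597037} = \left(-41449 + i \sqrt{7338}\right) \frac{1}{1597037} = - \frac{41449}{1597037} + \frac{i \sqrt{7338}}{1597037}$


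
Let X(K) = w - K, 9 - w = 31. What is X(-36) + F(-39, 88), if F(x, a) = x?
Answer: -25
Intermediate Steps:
w = -22 (w = 9 - 1*31 = 9 - 31 = -22)
X(K) = -22 - K
X(-36) + F(-39, 88) = (-22 - 1*(-36)) - 39 = (-22 + 36) - 39 = 14 - 39 = -25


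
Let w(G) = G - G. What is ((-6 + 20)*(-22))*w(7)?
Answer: 0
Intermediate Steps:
w(G) = 0
((-6 + 20)*(-22))*w(7) = ((-6 + 20)*(-22))*0 = (14*(-22))*0 = -308*0 = 0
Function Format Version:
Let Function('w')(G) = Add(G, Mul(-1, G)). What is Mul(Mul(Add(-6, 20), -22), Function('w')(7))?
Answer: 0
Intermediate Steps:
Function('w')(G) = 0
Mul(Mul(Add(-6, 20), -22), Function('w')(7)) = Mul(Mul(Add(-6, 20), -22), 0) = Mul(Mul(14, -22), 0) = Mul(-308, 0) = 0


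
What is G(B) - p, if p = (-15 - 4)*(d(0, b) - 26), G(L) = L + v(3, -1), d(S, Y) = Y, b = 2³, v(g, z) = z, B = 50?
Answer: -293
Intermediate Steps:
b = 8
G(L) = -1 + L (G(L) = L - 1 = -1 + L)
p = 342 (p = (-15 - 4)*(8 - 26) = -19*(-18) = 342)
G(B) - p = (-1 + 50) - 1*342 = 49 - 342 = -293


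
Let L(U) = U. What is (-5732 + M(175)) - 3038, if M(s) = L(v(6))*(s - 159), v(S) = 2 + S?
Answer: -8642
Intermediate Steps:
M(s) = -1272 + 8*s (M(s) = (2 + 6)*(s - 159) = 8*(-159 + s) = -1272 + 8*s)
(-5732 + M(175)) - 3038 = (-5732 + (-1272 + 8*175)) - 3038 = (-5732 + (-1272 + 1400)) - 3038 = (-5732 + 128) - 3038 = -5604 - 3038 = -8642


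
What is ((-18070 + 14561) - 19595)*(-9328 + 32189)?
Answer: -528180544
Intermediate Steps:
((-18070 + 14561) - 19595)*(-9328 + 32189) = (-3509 - 19595)*22861 = -23104*22861 = -528180544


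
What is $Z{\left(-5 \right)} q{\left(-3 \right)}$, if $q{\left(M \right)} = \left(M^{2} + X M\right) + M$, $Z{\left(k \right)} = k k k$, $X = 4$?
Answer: $750$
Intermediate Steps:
$Z{\left(k \right)} = k^{3}$ ($Z{\left(k \right)} = k^{2} k = k^{3}$)
$q{\left(M \right)} = M^{2} + 5 M$ ($q{\left(M \right)} = \left(M^{2} + 4 M\right) + M = M^{2} + 5 M$)
$Z{\left(-5 \right)} q{\left(-3 \right)} = \left(-5\right)^{3} \left(- 3 \left(5 - 3\right)\right) = - 125 \left(\left(-3\right) 2\right) = \left(-125\right) \left(-6\right) = 750$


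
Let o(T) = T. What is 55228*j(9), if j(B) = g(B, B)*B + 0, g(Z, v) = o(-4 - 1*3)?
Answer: -3479364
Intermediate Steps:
g(Z, v) = -7 (g(Z, v) = -4 - 1*3 = -4 - 3 = -7)
j(B) = -7*B (j(B) = -7*B + 0 = -7*B)
55228*j(9) = 55228*(-7*9) = 55228*(-63) = -3479364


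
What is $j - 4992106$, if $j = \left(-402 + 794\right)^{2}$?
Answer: $-4838442$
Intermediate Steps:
$j = 153664$ ($j = 392^{2} = 153664$)
$j - 4992106 = 153664 - 4992106 = -4838442$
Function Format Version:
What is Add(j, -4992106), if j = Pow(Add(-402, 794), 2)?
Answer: -4838442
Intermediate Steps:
j = 153664 (j = Pow(392, 2) = 153664)
Add(j, -4992106) = Add(153664, -4992106) = -4838442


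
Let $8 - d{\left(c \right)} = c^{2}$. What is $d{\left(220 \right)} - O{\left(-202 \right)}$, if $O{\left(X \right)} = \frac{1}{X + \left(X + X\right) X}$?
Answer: $- \frac{3939399153}{81406} \approx -48392.0$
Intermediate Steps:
$d{\left(c \right)} = 8 - c^{2}$
$O{\left(X \right)} = \frac{1}{X + 2 X^{2}}$ ($O{\left(X \right)} = \frac{1}{X + 2 X X} = \frac{1}{X + 2 X^{2}}$)
$d{\left(220 \right)} - O{\left(-202 \right)} = \left(8 - 220^{2}\right) - \frac{1}{\left(-202\right) \left(1 + 2 \left(-202\right)\right)} = \left(8 - 48400\right) - - \frac{1}{202 \left(1 - 404\right)} = \left(8 - 48400\right) - - \frac{1}{202 \left(-403\right)} = -48392 - \left(- \frac{1}{202}\right) \left(- \frac{1}{403}\right) = -48392 - \frac{1}{81406} = - \frac{3939399153}{81406}$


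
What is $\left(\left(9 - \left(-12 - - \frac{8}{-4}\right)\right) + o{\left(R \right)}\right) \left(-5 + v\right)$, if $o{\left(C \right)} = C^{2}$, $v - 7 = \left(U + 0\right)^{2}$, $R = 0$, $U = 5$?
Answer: $621$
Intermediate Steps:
$v = 32$ ($v = 7 + \left(5 + 0\right)^{2} = 7 + 5^{2} = 7 + 25 = 32$)
$\left(\left(9 - \left(-12 - - \frac{8}{-4}\right)\right) + o{\left(R \right)}\right) \left(-5 + v\right) = \left(\left(9 - \left(-12 - - \frac{8}{-4}\right)\right) + 0^{2}\right) \left(-5 + 32\right) = \left(\left(9 - \left(-12 - \left(-8\right) \left(- \frac{1}{4}\right)\right)\right) + 0\right) 27 = \left(\left(9 - \left(-12 - 2\right)\right) + 0\right) 27 = \left(\left(9 - -14\right) + 0\right) 27 = \left(\left(9 + 14\right) + 0\right) 27 = \left(23 + 0\right) 27 = 23 \cdot 27 = 621$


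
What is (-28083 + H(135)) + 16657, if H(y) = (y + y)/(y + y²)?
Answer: -776967/68 ≈ -11426.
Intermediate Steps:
H(y) = 2*y/(y + y²) (H(y) = (2*y)/(y + y²) = 2*y/(y + y²))
(-28083 + H(135)) + 16657 = (-28083 + 2/(1 + 135)) + 16657 = (-28083 + 2/136) + 16657 = (-28083 + 2*(1/136)) + 16657 = (-28083 + 1/68) + 16657 = -1909643/68 + 16657 = -776967/68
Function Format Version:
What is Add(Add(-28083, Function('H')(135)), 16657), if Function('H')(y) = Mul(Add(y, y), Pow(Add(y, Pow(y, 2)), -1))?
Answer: Rational(-776967, 68) ≈ -11426.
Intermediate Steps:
Function('H')(y) = Mul(2, y, Pow(Add(y, Pow(y, 2)), -1)) (Function('H')(y) = Mul(Mul(2, y), Pow(Add(y, Pow(y, 2)), -1)) = Mul(2, y, Pow(Add(y, Pow(y, 2)), -1)))
Add(Add(-28083, Function('H')(135)), 16657) = Add(Add(-28083, Mul(2, Pow(Add(1, 135), -1))), 16657) = Add(Add(-28083, Mul(2, Pow(136, -1))), 16657) = Add(Add(-28083, Mul(2, Rational(1, 136))), 16657) = Add(Add(-28083, Rational(1, 68)), 16657) = Add(Rational(-1909643, 68), 16657) = Rational(-776967, 68)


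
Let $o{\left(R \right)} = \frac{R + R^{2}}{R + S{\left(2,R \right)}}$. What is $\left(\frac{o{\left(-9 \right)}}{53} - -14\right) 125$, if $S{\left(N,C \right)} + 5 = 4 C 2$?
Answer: $\frac{3983750}{2279} \approx 1748.0$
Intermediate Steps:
$S{\left(N,C \right)} = -5 + 8 C$ ($S{\left(N,C \right)} = -5 + 4 C 2 = -5 + 8 C$)
$o{\left(R \right)} = \frac{R + R^{2}}{-5 + 9 R}$ ($o{\left(R \right)} = \frac{R + R^{2}}{R + \left(-5 + 8 R\right)} = \frac{R + R^{2}}{-5 + 9 R}$)
$\left(\frac{o{\left(-9 \right)}}{53} - -14\right) 125 = \left(\frac{\left(-9\right) \frac{1}{-5 + 9 \left(-9\right)} \left(1 - 9\right)}{53} - -14\right) 125 = \left(\left(-9\right) \frac{1}{-5 - 81} \left(-8\right) \frac{1}{53} + 14\right) 125 = \left(\left(-9\right) \frac{1}{-86} \left(-8\right) \frac{1}{53} + 14\right) 125 = \left(\left(-9\right) \left(- \frac{1}{86}\right) \left(-8\right) \frac{1}{53} + 14\right) 125 = \left(\left(- \frac{36}{43}\right) \frac{1}{53} + 14\right) 125 = \left(- \frac{36}{2279} + 14\right) 125 = \frac{31870}{2279} \cdot 125 = \frac{3983750}{2279}$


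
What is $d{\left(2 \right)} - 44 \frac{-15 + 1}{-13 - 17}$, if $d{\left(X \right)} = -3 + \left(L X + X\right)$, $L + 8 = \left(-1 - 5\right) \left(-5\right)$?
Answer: $\frac{337}{15} \approx 22.467$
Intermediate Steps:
$L = 22$ ($L = -8 + \left(-1 - 5\right) \left(-5\right) = -8 - -30 = -8 + 30 = 22$)
$d{\left(X \right)} = -3 + 23 X$ ($d{\left(X \right)} = -3 + \left(22 X + X\right) = -3 + 23 X$)
$d{\left(2 \right)} - 44 \frac{-15 + 1}{-13 - 17} = \left(-3 + 23 \cdot 2\right) - 44 \frac{-15 + 1}{-13 - 17} = \left(-3 + 46\right) - 44 \left(- \frac{14}{-30}\right) = 43 - 44 \left(\left(-14\right) \left(- \frac{1}{30}\right)\right) = 43 - \frac{308}{15} = \frac{337}{15}$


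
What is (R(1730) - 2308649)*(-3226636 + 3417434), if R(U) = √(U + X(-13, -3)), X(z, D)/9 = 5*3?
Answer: -440485611902 + 190798*√1865 ≈ -4.4048e+11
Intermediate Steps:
X(z, D) = 135 (X(z, D) = 9*(5*3) = 9*15 = 135)
R(U) = √(135 + U) (R(U) = √(U + 135) = √(135 + U))
(R(1730) - 2308649)*(-3226636 + 3417434) = (√(135 + 1730) - 2308649)*(-3226636 + 3417434) = (√1865 - 2308649)*190798 = (-2308649 + √1865)*190798 = -440485611902 + 190798*√1865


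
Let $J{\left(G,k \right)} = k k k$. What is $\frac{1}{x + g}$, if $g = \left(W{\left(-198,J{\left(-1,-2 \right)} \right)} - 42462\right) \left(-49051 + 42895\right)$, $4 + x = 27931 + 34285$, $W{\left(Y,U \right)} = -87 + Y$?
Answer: $\frac{1}{263212744} \approx 3.7992 \cdot 10^{-9}$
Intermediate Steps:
$J{\left(G,k \right)} = k^{3}$ ($J{\left(G,k \right)} = k^{2} k = k^{3}$)
$x = 62212$ ($x = -4 + \left(27931 + 34285\right) = -4 + 62216 = 62212$)
$g = 263150532$ ($g = \left(\left(-87 - 198\right) - 42462\right) \left(-49051 + 42895\right) = \left(-285 - 42462\right) \left(-6156\right) = \left(-42747\right) \left(-6156\right) = 263150532$)
$\frac{1}{x + g} = \frac{1}{62212 + 263150532} = \frac{1}{263212744}$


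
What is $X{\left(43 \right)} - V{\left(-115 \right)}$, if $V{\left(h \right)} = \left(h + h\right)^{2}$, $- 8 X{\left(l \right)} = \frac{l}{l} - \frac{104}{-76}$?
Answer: $- \frac{8040845}{152} \approx -52900.0$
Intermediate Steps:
$X{\left(l \right)} = - \frac{45}{152}$ ($X{\left(l \right)} = - \frac{\frac{l}{l} - \frac{104}{-76}}{8} = - \frac{1 - - \frac{26}{19}}{8} = - \frac{1 + \frac{26}{19}}{8} = \left(- \frac{1}{8}\right) \frac{45}{19} = - \frac{45}{152}$)
$V{\left(h \right)} = 4 h^{2}$ ($V{\left(h \right)} = \left(2 h\right)^{2} = 4 h^{2}$)
$X{\left(43 \right)} - V{\left(-115 \right)} = - \frac{45}{152} - 4 \left(-115\right)^{2} = - \frac{45}{152} - 4 \cdot 13225 = - \frac{45}{152} - 52900 = - \frac{8040845}{152}$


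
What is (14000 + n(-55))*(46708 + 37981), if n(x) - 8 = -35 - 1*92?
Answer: 1175568009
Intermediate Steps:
n(x) = -119 (n(x) = 8 + (-35 - 1*92) = 8 + (-35 - 92) = 8 - 127 = -119)
(14000 + n(-55))*(46708 + 37981) = (14000 - 119)*(46708 + 37981) = 13881*84689 = 1175568009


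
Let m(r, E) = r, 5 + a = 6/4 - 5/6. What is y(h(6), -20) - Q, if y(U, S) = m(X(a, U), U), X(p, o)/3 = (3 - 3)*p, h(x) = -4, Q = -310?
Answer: 310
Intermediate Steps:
a = -13/3 (a = -5 + (6/4 - 5/6) = -5 + (6*(¼) - 5*⅙) = -5 + (3/2 - ⅚) = -5 + ⅔ = -13/3 ≈ -4.3333)
X(p, o) = 0 (X(p, o) = 3*((3 - 3)*p) = 3*(0*p) = 3*0 = 0)
y(U, S) = 0
y(h(6), -20) - Q = 0 - 1*(-310) = 0 + 310 = 310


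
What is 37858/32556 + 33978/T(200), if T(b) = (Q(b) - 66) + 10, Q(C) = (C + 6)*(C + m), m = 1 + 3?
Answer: 336876539/170788776 ≈ 1.9725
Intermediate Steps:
m = 4
Q(C) = (4 + C)*(6 + C) (Q(C) = (C + 6)*(C + 4) = (6 + C)*(4 + C) = (4 + C)*(6 + C))
T(b) = -32 + b² + 10*b (T(b) = ((24 + b² + 10*b) - 66) + 10 = (-42 + b² + 10*b) + 10 = -32 + b² + 10*b)
37858/32556 + 33978/T(200) = 37858/32556 + 33978/(-32 + 200² + 10*200) = 37858*(1/32556) + 33978/(-32 + 40000 + 2000) = 18929/16278 + 33978/41968 = 18929/16278 + 33978*(1/41968) = 18929/16278 + 16989/20984 = 336876539/170788776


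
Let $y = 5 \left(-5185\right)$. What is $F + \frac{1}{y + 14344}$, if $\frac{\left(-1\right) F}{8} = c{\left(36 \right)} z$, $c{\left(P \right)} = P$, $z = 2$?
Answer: $- \frac{6670657}{11581} \approx -576.0$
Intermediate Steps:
$y = -25925$
$F = -576$ ($F = - 8 \cdot 36 \cdot 2 = \left(-8\right) 72 = -576$)
$F + \frac{1}{y + 14344} = -576 + \frac{1}{-25925 + 14344} = -576 + \frac{1}{-11581} = -576 - \frac{1}{11581} = - \frac{6670657}{11581}$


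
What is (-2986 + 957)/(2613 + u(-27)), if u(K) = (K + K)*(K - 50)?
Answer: -2029/6771 ≈ -0.29966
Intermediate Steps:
u(K) = 2*K*(-50 + K) (u(K) = (2*K)*(-50 + K) = 2*K*(-50 + K))
(-2986 + 957)/(2613 + u(-27)) = (-2986 + 957)/(2613 + 2*(-27)*(-50 - 27)) = -2029/(2613 + 2*(-27)*(-77)) = -2029/(2613 + 4158) = -2029/6771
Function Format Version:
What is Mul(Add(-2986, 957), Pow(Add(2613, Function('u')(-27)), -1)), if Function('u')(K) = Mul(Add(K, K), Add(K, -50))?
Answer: Rational(-2029, 6771) ≈ -0.29966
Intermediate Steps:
Function('u')(K) = Mul(2, K, Add(-50, K)) (Function('u')(K) = Mul(Mul(2, K), Add(-50, K)) = Mul(2, K, Add(-50, K)))
Mul(Add(-2986, 957), Pow(Add(2613, Function('u')(-27)), -1)) = Mul(Add(-2986, 957), Pow(Add(2613, Mul(2, -27, Add(-50, -27))), -1)) = Mul(-2029, Pow(Add(2613, Mul(2, -27, -77)), -1)) = Mul(-2029, Pow(Add(2613, 4158), -1)) = Mul(-2029, Pow(6771, -1)) = Mul(-2029, Rational(1, 6771)) = Rational(-2029, 6771)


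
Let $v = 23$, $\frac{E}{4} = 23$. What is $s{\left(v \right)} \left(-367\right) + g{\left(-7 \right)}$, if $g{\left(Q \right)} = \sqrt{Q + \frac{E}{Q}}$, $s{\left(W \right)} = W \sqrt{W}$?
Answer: $- 8441 \sqrt{23} + \frac{i \sqrt{987}}{7} \approx -40482.0 + 4.4881 i$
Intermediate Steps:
$E = 92$ ($E = 4 \cdot 23 = 92$)
$s{\left(W \right)} = W^{\frac{3}{2}}$
$g{\left(Q \right)} = \sqrt{Q + \frac{92}{Q}}$
$s{\left(v \right)} \left(-367\right) + g{\left(-7 \right)} = 23^{\frac{3}{2}} \left(-367\right) + \sqrt{-7 + \frac{92}{-7}} = 23 \sqrt{23} \left(-367\right) + \sqrt{-7 + 92 \left(- \frac{1}{7}\right)} = - 8441 \sqrt{23} + \sqrt{-7 - \frac{92}{7}} = - 8441 \sqrt{23} + \sqrt{- \frac{141}{7}} = - 8441 \sqrt{23} + \frac{i \sqrt{987}}{7}$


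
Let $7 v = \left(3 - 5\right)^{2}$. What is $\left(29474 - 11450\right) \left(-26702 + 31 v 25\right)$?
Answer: $- \frac{3313063536}{7} \approx -4.7329 \cdot 10^{8}$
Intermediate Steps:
$v = \frac{4}{7}$ ($v = \frac{\left(3 - 5\right)^{2}}{7} = \frac{\left(-2\right)^{2}}{7} = \frac{1}{7} \cdot 4 = \frac{4}{7} \approx 0.57143$)
$\left(29474 - 11450\right) \left(-26702 + 31 v 25\right) = \left(29474 - 11450\right) \left(-26702 + 31 \cdot \frac{4}{7} \cdot 25\right) = 18024 \left(-26702 + \frac{124}{7} \cdot 25\right) = 18024 \left(-26702 + \frac{3100}{7}\right) = 18024 \left(- \frac{183814}{7}\right) = - \frac{3313063536}{7}$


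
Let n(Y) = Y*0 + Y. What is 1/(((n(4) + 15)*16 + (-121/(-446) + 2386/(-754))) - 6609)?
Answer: -168142/1060621771 ≈ -0.00015853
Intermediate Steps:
n(Y) = Y (n(Y) = 0 + Y = Y)
1/(((n(4) + 15)*16 + (-121/(-446) + 2386/(-754))) - 6609) = 1/(((4 + 15)*16 + (-121/(-446) + 2386/(-754))) - 6609) = 1/((19*16 + (-121*(-1/446) + 2386*(-1/754))) - 6609) = 1/((304 + (121/446 - 1193/377)) - 6609) = 1/((304 - 486461/168142) - 6609) = 1/(50628707/168142 - 6609) = 1/(-1060621771/168142) = -168142/1060621771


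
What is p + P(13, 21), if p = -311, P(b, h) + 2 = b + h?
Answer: -279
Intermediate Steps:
P(b, h) = -2 + b + h (P(b, h) = -2 + (b + h) = -2 + b + h)
p + P(13, 21) = -311 + (-2 + 13 + 21) = -311 + 32 = -279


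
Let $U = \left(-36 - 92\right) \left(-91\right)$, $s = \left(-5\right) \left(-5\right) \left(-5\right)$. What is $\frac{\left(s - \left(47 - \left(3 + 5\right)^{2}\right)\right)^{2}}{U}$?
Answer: $\frac{729}{728} \approx 1.0014$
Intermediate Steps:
$s = -125$ ($s = 25 \left(-5\right) = -125$)
$U = 11648$ ($U = \left(-128\right) \left(-91\right) = 11648$)
$\frac{\left(s - \left(47 - \left(3 + 5\right)^{2}\right)\right)^{2}}{U} = \frac{\left(-125 - \left(47 - \left(3 + 5\right)^{2}\right)\right)^{2}}{11648} = \left(-125 - \left(47 - 64\right)\right)^{2} \cdot \frac{1}{11648} = \left(-125 + \left(\left(64 - 33\right) - 14\right)\right)^{2} \cdot \frac{1}{11648} = \left(-125 + \left(31 - 14\right)\right)^{2} \cdot \frac{1}{11648} = \left(-125 + 17\right)^{2} \cdot \frac{1}{11648} = \left(-108\right)^{2} \cdot \frac{1}{11648} = 11664 \cdot \frac{1}{11648} = \frac{729}{728}$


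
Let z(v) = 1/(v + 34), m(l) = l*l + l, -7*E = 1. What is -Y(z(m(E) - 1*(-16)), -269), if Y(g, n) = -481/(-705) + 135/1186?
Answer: -665641/836130 ≈ -0.79610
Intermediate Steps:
E = -1/7 (E = -1/7*1 = -1/7 ≈ -0.14286)
m(l) = l + l**2 (m(l) = l**2 + l = l + l**2)
z(v) = 1/(34 + v)
Y(g, n) = 665641/836130 (Y(g, n) = -481*(-1/705) + 135*(1/1186) = 481/705 + 135/1186 = 665641/836130)
-Y(z(m(E) - 1*(-16)), -269) = -1*665641/836130 = -665641/836130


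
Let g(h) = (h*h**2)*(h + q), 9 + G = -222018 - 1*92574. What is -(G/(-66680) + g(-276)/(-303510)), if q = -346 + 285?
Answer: 3149007511191/134920312 ≈ 23340.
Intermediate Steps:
G = -314601 (G = -9 + (-222018 - 1*92574) = -9 + (-222018 - 92574) = -9 - 314592 = -314601)
q = -61
g(h) = h**3*(-61 + h) (g(h) = (h*h**2)*(h - 61) = h**3*(-61 + h))
-(G/(-66680) + g(-276)/(-303510)) = -(-314601/(-66680) + ((-276)**3*(-61 - 276))/(-303510)) = -(-314601*(-1/66680) - 21024576*(-337)*(-1/303510)) = -(314601/66680 + 7085282112*(-1/303510)) = -(314601/66680 - 1180880352/50585) = -1*(-3149007511191/134920312) = 3149007511191/134920312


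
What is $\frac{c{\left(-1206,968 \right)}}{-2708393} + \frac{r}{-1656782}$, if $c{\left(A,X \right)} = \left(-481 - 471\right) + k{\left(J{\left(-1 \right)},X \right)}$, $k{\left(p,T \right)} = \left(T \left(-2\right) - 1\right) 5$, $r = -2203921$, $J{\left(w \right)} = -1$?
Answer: $\frac{5986707399087}{4487216771326} \approx 1.3342$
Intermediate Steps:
$k{\left(p,T \right)} = -5 - 10 T$ ($k{\left(p,T \right)} = \left(- 2 T - 1\right) 5 = \left(-1 - 2 T\right) 5 = -5 - 10 T$)
$c{\left(A,X \right)} = -957 - 10 X$ ($c{\left(A,X \right)} = \left(-481 - 471\right) - \left(5 + 10 X\right) = -952 - \left(5 + 10 X\right) = -957 - 10 X$)
$\frac{c{\left(-1206,968 \right)}}{-2708393} + \frac{r}{-1656782} = \frac{-957 - 9680}{-2708393} - \frac{2203921}{-1656782} = \left(-957 - 9680\right) \left(- \frac{1}{2708393}\right) - - \frac{2203921}{1656782} = \left(-10637\right) \left(- \frac{1}{2708393}\right) + \frac{2203921}{1656782} = \frac{10637}{2708393} + \frac{2203921}{1656782} = \frac{5986707399087}{4487216771326}$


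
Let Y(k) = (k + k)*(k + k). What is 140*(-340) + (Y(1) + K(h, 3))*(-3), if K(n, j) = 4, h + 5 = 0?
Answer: -47624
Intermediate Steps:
h = -5 (h = -5 + 0 = -5)
Y(k) = 4*k² (Y(k) = (2*k)*(2*k) = 4*k²)
140*(-340) + (Y(1) + K(h, 3))*(-3) = 140*(-340) + (4*1² + 4)*(-3) = -47600 + (4*1 + 4)*(-3) = -47600 + (4 + 4)*(-3) = -47600 + 8*(-3) = -47600 - 24 = -47624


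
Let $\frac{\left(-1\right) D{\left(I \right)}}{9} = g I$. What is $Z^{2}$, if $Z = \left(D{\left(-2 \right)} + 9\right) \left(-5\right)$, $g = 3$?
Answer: $99225$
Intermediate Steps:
$D{\left(I \right)} = - 27 I$ ($D{\left(I \right)} = - 9 \cdot 3 I = - 27 I$)
$Z = -315$ ($Z = \left(\left(-27\right) \left(-2\right) + 9\right) \left(-5\right) = \left(54 + 9\right) \left(-5\right) = 63 \left(-5\right) = -315$)
$Z^{2} = \left(-315\right)^{2} = 99225$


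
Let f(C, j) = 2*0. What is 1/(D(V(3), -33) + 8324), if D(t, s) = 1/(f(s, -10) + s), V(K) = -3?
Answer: 33/274691 ≈ 0.00012014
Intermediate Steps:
f(C, j) = 0
D(t, s) = 1/s (D(t, s) = 1/(0 + s) = 1/s)
1/(D(V(3), -33) + 8324) = 1/(1/(-33) + 8324) = 1/(-1/33 + 8324) = 1/(274691/33) = 33/274691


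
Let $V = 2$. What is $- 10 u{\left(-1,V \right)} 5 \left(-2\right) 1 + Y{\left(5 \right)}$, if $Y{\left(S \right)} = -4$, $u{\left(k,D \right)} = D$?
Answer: $196$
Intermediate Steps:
$- 10 u{\left(-1,V \right)} 5 \left(-2\right) 1 + Y{\left(5 \right)} = - 10 \cdot 2 \cdot 5 \left(-2\right) 1 - 4 = - 10 \cdot 2 \left(-10\right) 1 - 4 = - 10 \left(\left(-20\right) 1\right) - 4 = \left(-10\right) \left(-20\right) - 4 = 200 - 4 = 196$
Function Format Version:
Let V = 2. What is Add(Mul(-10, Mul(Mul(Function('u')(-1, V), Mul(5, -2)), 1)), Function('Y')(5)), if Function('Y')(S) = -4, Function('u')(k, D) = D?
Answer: 196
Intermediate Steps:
Add(Mul(-10, Mul(Mul(Function('u')(-1, V), Mul(5, -2)), 1)), Function('Y')(5)) = Add(Mul(-10, Mul(Mul(2, Mul(5, -2)), 1)), -4) = Add(Mul(-10, Mul(Mul(2, -10), 1)), -4) = Add(Mul(-10, Mul(-20, 1)), -4) = Add(Mul(-10, -20), -4) = Add(200, -4) = 196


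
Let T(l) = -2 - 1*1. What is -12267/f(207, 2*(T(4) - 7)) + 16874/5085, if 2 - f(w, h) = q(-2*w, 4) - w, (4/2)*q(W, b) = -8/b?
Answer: -3922277/71190 ≈ -55.096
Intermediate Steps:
T(l) = -3 (T(l) = -2 - 1 = -3)
q(W, b) = -4/b (q(W, b) = (-8/b)/2 = -4/b)
f(w, h) = 3 + w (f(w, h) = 2 - (-4/4 - w) = 2 - (-4*¼ - w) = 2 - (-1 - w) = 2 + (1 + w) = 3 + w)
-12267/f(207, 2*(T(4) - 7)) + 16874/5085 = -12267/(3 + 207) + 16874/5085 = -12267/210 + 16874*(1/5085) = -12267*1/210 + 16874/5085 = -4089/70 + 16874/5085 = -3922277/71190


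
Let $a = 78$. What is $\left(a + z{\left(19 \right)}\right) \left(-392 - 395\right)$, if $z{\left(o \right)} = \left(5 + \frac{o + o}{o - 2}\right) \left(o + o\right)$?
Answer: $- \frac{4722000}{17} \approx -2.7776 \cdot 10^{5}$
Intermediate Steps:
$z{\left(o \right)} = 2 o \left(5 + \frac{2 o}{-2 + o}\right)$ ($z{\left(o \right)} = \left(5 + \frac{2 o}{-2 + o}\right) 2 o = 2 o \left(5 + \frac{2 o}{-2 + o}\right)$)
$\left(a + z{\left(19 \right)}\right) \left(-392 - 395\right) = \left(78 + 2 \cdot 19 \frac{1}{-2 + 19} \left(-10 + 7 \cdot 19\right)\right) \left(-392 - 395\right) = \left(78 + 2 \cdot 19 \cdot \frac{1}{17} \left(-10 + 133\right)\right) \left(-787\right) = \left(78 + 2 \cdot 19 \cdot \frac{1}{17} \cdot 123\right) \left(-787\right) = \left(78 + \frac{4674}{17}\right) \left(-787\right) = \frac{6000}{17} \left(-787\right) = - \frac{4722000}{17}$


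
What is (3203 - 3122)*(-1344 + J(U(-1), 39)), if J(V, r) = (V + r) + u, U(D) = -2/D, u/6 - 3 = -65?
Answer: -135675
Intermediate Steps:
u = -372 (u = 18 + 6*(-65) = 18 - 390 = -372)
J(V, r) = -372 + V + r (J(V, r) = (V + r) - 372 = -372 + V + r)
(3203 - 3122)*(-1344 + J(U(-1), 39)) = (3203 - 3122)*(-1344 + (-372 - 2/(-1) + 39)) = 81*(-1344 + (-372 - 2*(-1) + 39)) = 81*(-1344 + (-372 + 2 + 39)) = 81*(-1344 - 331) = 81*(-1675) = -135675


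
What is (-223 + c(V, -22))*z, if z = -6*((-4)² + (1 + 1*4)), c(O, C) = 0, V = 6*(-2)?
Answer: 28098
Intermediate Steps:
V = -12
z = -126 (z = -6*(16 + (1 + 4)) = -6*(16 + 5) = -6*21 = -126)
(-223 + c(V, -22))*z = (-223 + 0)*(-126) = -223*(-126) = 28098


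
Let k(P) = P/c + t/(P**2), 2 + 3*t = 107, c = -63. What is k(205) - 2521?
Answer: -1336629899/529515 ≈ -2524.3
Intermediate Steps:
t = 35 (t = -2/3 + (1/3)*107 = -2/3 + 107/3 = 35)
k(P) = 35/P**2 - P/63 (k(P) = P/(-63) + 35/(P**2) = P*(-1/63) + 35/P**2 = -P/63 + 35/P**2 = 35/P**2 - P/63)
k(205) - 2521 = (35/205**2 - 1/63*205) - 2521 = (35*(1/42025) - 205/63) - 2521 = (7/8405 - 205/63) - 2521 = -1722584/529515 - 2521 = -1336629899/529515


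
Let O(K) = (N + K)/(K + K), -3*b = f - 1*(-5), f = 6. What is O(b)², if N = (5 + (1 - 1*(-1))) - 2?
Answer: 4/121 ≈ 0.033058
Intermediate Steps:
N = 5 (N = (5 + (1 + 1)) - 2 = (5 + 2) - 2 = 7 - 2 = 5)
b = -11/3 (b = -(6 - 1*(-5))/3 = -(6 + 5)/3 = -⅓*11 = -11/3 ≈ -3.6667)
O(K) = (5 + K)/(2*K) (O(K) = (5 + K)/(K + K) = (5 + K)/((2*K)) = (5 + K)*(1/(2*K)) = (5 + K)/(2*K))
O(b)² = ((5 - 11/3)/(2*(-11/3)))² = ((½)*(-3/11)*(4/3))² = (-2/11)² = 4/121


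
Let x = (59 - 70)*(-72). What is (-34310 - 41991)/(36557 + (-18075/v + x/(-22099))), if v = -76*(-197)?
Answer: -2295038551148/1099551399977 ≈ -2.0872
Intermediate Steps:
x = 792 (x = -11*(-72) = 792)
v = 14972
(-34310 - 41991)/(36557 + (-18075/v + x/(-22099))) = (-34310 - 41991)/(36557 + (-18075/14972 + 792/(-22099))) = -76301/(36557 + (-18075*1/14972 + 792*(-1/22099))) = -76301/(36557 + (-18075/14972 - 72/2009)) = -76301/(36557 - 37390659/30078748) = -76301/1099551399977/30078748 = -76301*30078748/1099551399977 = -2295038551148/1099551399977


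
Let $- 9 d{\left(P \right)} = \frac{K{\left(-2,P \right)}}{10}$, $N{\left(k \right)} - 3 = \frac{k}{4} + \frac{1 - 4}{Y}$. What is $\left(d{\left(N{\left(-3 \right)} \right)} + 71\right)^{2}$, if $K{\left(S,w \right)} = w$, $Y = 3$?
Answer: $\frac{26122321}{5184} \approx 5039.0$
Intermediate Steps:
$N{\left(k \right)} = 2 + \frac{k}{4}$ ($N{\left(k \right)} = 3 + \left(\frac{k}{4} + \frac{1 - 4}{3}\right) = 3 + \left(k \frac{1}{4} - 1\right) = 3 + \left(\frac{k}{4} - 1\right) = 3 + \left(-1 + \frac{k}{4}\right) = 2 + \frac{k}{4}$)
$d{\left(P \right)} = - \frac{P}{90}$ ($d{\left(P \right)} = - \frac{P \frac{1}{10}}{9} = - \frac{\frac{1}{10} P}{9} = - \frac{P}{90}$)
$\left(d{\left(N{\left(-3 \right)} \right)} + 71\right)^{2} = \left(- \frac{2 + \frac{1}{4} \left(-3\right)}{90} + 71\right)^{2} = \left(- \frac{2 - \frac{3}{4}}{90} + 71\right)^{2} = \left(\left(- \frac{1}{90}\right) \frac{5}{4} + 71\right)^{2} = \left(- \frac{1}{72} + 71\right)^{2} = \left(\frac{5111}{72}\right)^{2} = \frac{26122321}{5184}$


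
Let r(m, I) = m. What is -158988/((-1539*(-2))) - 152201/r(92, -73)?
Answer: -80516929/47196 ≈ -1706.0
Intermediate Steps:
-158988/((-1539*(-2))) - 152201/r(92, -73) = -158988/((-1539*(-2))) - 152201/92 = -158988/3078 - 152201*1/92 = -158988*1/3078 - 152201/92 = -26498/513 - 152201/92 = -80516929/47196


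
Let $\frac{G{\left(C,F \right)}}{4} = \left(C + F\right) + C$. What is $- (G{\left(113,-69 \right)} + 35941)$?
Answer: $-36569$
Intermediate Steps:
$G{\left(C,F \right)} = 4 F + 8 C$ ($G{\left(C,F \right)} = 4 \left(\left(C + F\right) + C\right) = 4 \left(F + 2 C\right) = 4 F + 8 C$)
$- (G{\left(113,-69 \right)} + 35941) = - (\left(4 \left(-69\right) + 8 \cdot 113\right) + 35941) = - (\left(-276 + 904\right) + 35941) = - (628 + 35941) = \left(-1\right) 36569 = -36569$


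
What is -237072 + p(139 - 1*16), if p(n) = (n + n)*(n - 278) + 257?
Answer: -274945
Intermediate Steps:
p(n) = 257 + 2*n*(-278 + n) (p(n) = (2*n)*(-278 + n) + 257 = 2*n*(-278 + n) + 257 = 257 + 2*n*(-278 + n))
-237072 + p(139 - 1*16) = -237072 + (257 - 556*(139 - 1*16) + 2*(139 - 1*16)²) = -237072 + (257 - 556*(139 - 16) + 2*(139 - 16)²) = -237072 + (257 - 556*123 + 2*123²) = -237072 + (257 - 68388 + 2*15129) = -237072 + (257 - 68388 + 30258) = -237072 - 37873 = -274945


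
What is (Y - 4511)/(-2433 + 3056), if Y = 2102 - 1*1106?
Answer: -3515/623 ≈ -5.6421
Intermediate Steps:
Y = 996 (Y = 2102 - 1106 = 996)
(Y - 4511)/(-2433 + 3056) = (996 - 4511)/(-2433 + 3056) = -3515/623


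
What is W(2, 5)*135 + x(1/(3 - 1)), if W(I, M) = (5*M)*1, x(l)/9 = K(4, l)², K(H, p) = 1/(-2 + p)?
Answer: 3379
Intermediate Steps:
x(l) = 9/(-2 + l)² (x(l) = 9*(1/(-2 + l))² = 9/(-2 + l)²)
W(I, M) = 5*M
W(2, 5)*135 + x(1/(3 - 1)) = (5*5)*135 + 9/(-2 + 1/(3 - 1))² = 25*135 + 9/(-2 + 1/2)² = 3375 + 9/(-2 + ½)² = 3375 + 9/(-3/2)² = 3375 + 9*(4/9) = 3375 + 4 = 3379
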